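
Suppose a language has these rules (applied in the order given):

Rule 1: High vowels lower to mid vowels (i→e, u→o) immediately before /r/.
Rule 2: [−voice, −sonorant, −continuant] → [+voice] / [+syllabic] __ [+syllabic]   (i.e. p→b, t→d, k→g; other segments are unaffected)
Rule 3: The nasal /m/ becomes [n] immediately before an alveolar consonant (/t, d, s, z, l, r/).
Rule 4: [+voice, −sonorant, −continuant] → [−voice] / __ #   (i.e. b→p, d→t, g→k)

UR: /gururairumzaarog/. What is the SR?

Rule 1 (pre-rhotic lowering): /u/ is a high vowel immediately before /r/, so it lowers to [o]. /u/ is a high vowel immediately before /r/, so it lowers to [o]. /i/ is a high vowel immediately before /r/, so it lowers to [e]. /gururairumzaarog/ → gororaerumzaarog.
Rule 2 (intervocalic voicing): no segment meets the environment; /gororaerumzaarog/ is unchanged.
Rule 3 (nasal place assimilation): /m/ precedes the alveolar consonant /z/, so it assimilates in place to [n]. /gororaerumzaarog/ → gororaerunzaarog.
Rule 4 (final devoicing): /g/ is a voiced stop in word-final position, so it devoices to [k]. /gororaerunzaarog/ → gororaerunzaarok.

gororaerunzaarok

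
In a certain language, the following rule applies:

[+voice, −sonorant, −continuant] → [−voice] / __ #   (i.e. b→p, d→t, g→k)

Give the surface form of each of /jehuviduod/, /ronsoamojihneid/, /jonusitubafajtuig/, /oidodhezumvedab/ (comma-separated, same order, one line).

jehuviduot, ronsoamojihneit, jonusitubafajtuik, oidodhezumvedap

/jehuviduod/: /d/ is a voiced stop in word-final position, so it devoices to [t]. → [jehuviduot].
/ronsoamojihneid/: /d/ is a voiced stop in word-final position, so it devoices to [t]. → [ronsoamojihneit].
/jonusitubafajtuig/: /g/ is a voiced stop in word-final position, so it devoices to [k]. → [jonusitubafajtuik].
/oidodhezumvedab/: /b/ is a voiced stop in word-final position, so it devoices to [p]. → [oidodhezumvedap].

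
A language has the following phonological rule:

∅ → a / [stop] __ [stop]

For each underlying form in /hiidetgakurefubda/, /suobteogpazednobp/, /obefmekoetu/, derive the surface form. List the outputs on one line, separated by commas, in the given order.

/hiidetgakurefubda/: /t/ and /g/ form a stop–stop cluster, so [a] is inserted between them. /b/ and /d/ form a stop–stop cluster, so [a] is inserted between them. → [hiidetagakurefubada].
/suobteogpazednobp/: /b/ and /t/ form a stop–stop cluster, so [a] is inserted between them. /g/ and /p/ form a stop–stop cluster, so [a] is inserted between them. /b/ and /p/ form a stop–stop cluster, so [a] is inserted between them. → [suobateogapazednobap].
/obefmekoetu/: the rule's environment is not met; surfaces unchanged as [obefmekoetu].

hiidetagakurefubada, suobateogapazednobap, obefmekoetu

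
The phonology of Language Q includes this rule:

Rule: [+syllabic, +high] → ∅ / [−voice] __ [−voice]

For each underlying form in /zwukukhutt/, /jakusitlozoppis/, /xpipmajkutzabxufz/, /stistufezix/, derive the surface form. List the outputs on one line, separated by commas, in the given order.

zwukkhtt, jakstlozopps, xppmajktzabxfz, ststfezix

/zwukukhutt/: /u/ is a high vowel flanked by voiceless consonants /k/ and /k/, so it deletes. /u/ is a high vowel flanked by voiceless consonants /h/ and /t/, so it deletes. → [zwukkhtt].
/jakusitlozoppis/: /u/ is a high vowel flanked by voiceless consonants /k/ and /s/, so it deletes. /i/ is a high vowel flanked by voiceless consonants /s/ and /t/, so it deletes. /i/ is a high vowel flanked by voiceless consonants /p/ and /s/, so it deletes. → [jakstlozopps].
/xpipmajkutzabxufz/: /i/ is a high vowel flanked by voiceless consonants /p/ and /p/, so it deletes. /u/ is a high vowel flanked by voiceless consonants /k/ and /t/, so it deletes. /u/ is a high vowel flanked by voiceless consonants /x/ and /f/, so it deletes. → [xppmajktzabxfz].
/stistufezix/: /i/ is a high vowel flanked by voiceless consonants /t/ and /s/, so it deletes. /u/ is a high vowel flanked by voiceless consonants /t/ and /f/, so it deletes. → [ststfezix].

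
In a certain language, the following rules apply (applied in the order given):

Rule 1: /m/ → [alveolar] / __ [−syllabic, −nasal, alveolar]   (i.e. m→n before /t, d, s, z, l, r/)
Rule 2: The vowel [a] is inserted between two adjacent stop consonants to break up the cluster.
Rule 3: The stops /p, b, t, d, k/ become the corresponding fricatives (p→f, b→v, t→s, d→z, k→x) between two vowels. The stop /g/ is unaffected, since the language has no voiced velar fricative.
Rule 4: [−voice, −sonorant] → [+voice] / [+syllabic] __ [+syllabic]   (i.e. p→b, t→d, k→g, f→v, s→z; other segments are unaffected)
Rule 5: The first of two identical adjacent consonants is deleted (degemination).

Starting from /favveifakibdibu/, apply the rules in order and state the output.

faveivaxivazivu

Rule 1 (nasal place assimilation): no segment meets the environment; /favveifakibdibu/ is unchanged.
Rule 2 (stop-cluster a-epenthesis): /b/ and /d/ form a stop–stop cluster, so [a] is inserted between them. /favveifakibdibu/ → favveifakibadibu.
Rule 3 (intervocalic spirantization): /k/ is a stop between vowels /a/ and /i/, so it spirantizes to the fricative [x]. /b/ is a stop between vowels /i/ and /a/, so it spirantizes to the fricative [v]. /d/ is a stop between vowels /a/ and /i/, so it spirantizes to the fricative [z]. /b/ is a stop between vowels /i/ and /u/, so it spirantizes to the fricative [v]. /favveifakibadibu/ → favveifaxivazivu.
Rule 4 (intervocalic voicing): /f/ is a voiceless obstruent between vowels /i/ and /a/, so it voices to [v]. /favveifaxivazivu/ → favveivaxivazivu.
Rule 5 (degemination): /vv/ is a geminate; the first /v/ deletes. /favveivaxivazivu/ → faveivaxivazivu.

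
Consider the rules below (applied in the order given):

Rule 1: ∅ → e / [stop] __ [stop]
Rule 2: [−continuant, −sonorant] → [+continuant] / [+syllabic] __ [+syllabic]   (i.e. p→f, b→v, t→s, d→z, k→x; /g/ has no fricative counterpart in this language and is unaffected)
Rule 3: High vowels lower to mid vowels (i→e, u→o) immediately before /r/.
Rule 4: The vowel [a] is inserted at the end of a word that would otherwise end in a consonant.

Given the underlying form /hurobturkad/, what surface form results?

horovesorkada

Rule 1 (stop-cluster e-epenthesis): /b/ and /t/ form a stop–stop cluster, so [e] is inserted between them. /hurobturkad/ → hurobeturkad.
Rule 2 (intervocalic spirantization): /b/ is a stop between vowels /o/ and /e/, so it spirantizes to the fricative [v]. /t/ is a stop between vowels /e/ and /u/, so it spirantizes to the fricative [s]. /hurobeturkad/ → hurovesurkad.
Rule 3 (pre-rhotic lowering): /u/ is a high vowel immediately before /r/, so it lowers to [o]. /u/ is a high vowel immediately before /r/, so it lowers to [o]. /hurovesurkad/ → horovesorkad.
Rule 4 (final a-epenthesis): the form ends in the consonant /d/, so [a] is inserted word-finally. /horovesorkad/ → horovesorkada.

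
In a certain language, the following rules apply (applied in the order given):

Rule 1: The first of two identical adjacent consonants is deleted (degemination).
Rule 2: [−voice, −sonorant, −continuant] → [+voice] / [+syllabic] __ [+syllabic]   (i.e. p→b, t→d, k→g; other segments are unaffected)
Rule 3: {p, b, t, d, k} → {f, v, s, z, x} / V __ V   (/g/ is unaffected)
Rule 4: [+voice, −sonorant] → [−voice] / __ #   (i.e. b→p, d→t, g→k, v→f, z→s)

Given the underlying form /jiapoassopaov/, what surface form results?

Rule 1 (degemination): /ss/ is a geminate; the first /s/ deletes. /jiapoassopaov/ → jiapoasopaov.
Rule 2 (intervocalic voicing): /p/ is a voiceless stop between vowels /a/ and /o/, so it voices to [b]. /p/ is a voiceless stop between vowels /o/ and /a/, so it voices to [b]. /jiapoasopaov/ → jiaboasobaov.
Rule 3 (intervocalic spirantization): /b/ is a stop between vowels /a/ and /o/, so it spirantizes to the fricative [v]. /b/ is a stop between vowels /o/ and /a/, so it spirantizes to the fricative [v]. /jiaboasobaov/ → jiavoasovaov.
Rule 4 (final devoicing): /v/ is a voiced obstruent in word-final position, so it devoices to [f]. /jiavoasovaov/ → jiavoasovaof.

jiavoasovaof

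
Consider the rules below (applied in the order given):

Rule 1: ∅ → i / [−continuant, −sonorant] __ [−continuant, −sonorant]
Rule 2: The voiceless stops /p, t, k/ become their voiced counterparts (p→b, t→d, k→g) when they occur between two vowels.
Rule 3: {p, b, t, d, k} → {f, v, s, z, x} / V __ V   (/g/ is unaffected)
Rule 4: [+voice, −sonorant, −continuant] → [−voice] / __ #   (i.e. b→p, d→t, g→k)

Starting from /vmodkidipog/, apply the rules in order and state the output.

Rule 1 (stop-cluster i-epenthesis): /d/ and /k/ form a stop–stop cluster, so [i] is inserted between them. /vmodkidipog/ → vmodikidipog.
Rule 2 (intervocalic voicing): /k/ is a voiceless stop between vowels /i/ and /i/, so it voices to [g]. /p/ is a voiceless stop between vowels /i/ and /o/, so it voices to [b]. /vmodikidipog/ → vmodigidibog.
Rule 3 (intervocalic spirantization): /d/ is a stop between vowels /o/ and /i/, so it spirantizes to the fricative [z]. /d/ is a stop between vowels /i/ and /i/, so it spirantizes to the fricative [z]. /b/ is a stop between vowels /i/ and /o/, so it spirantizes to the fricative [v]. /vmodigidibog/ → vmozigizivog.
Rule 4 (final devoicing): /g/ is a voiced stop in word-final position, so it devoices to [k]. /vmozigizivog/ → vmozigizivok.

vmozigizivok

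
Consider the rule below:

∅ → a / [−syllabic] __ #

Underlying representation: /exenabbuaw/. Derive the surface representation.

exenabbuawa

the form ends in the consonant /w/, so [a] is inserted word-finally.
Surface form: [exenabbuawa].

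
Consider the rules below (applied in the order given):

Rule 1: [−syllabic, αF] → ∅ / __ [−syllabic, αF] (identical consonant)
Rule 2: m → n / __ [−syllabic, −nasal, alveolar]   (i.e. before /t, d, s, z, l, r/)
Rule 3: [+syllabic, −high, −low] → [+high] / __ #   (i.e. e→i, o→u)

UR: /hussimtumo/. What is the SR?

husintumu

Rule 1 (degemination): /ss/ is a geminate; the first /s/ deletes. /hussimtumo/ → husimtumo.
Rule 2 (nasal place assimilation): /m/ precedes the alveolar consonant /t/, so it assimilates in place to [n]. /husimtumo/ → husintumo.
Rule 3 (final vowel raising): /o/ is a mid vowel in word-final position, so it raises to [u]. /husintumo/ → husintumu.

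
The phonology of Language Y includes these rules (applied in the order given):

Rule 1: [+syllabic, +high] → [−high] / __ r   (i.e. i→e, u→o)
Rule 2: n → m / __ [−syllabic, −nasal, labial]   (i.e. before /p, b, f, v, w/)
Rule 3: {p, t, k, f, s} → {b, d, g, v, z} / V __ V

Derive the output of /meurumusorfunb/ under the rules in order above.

Rule 1 (pre-rhotic lowering): /u/ is a high vowel immediately before /r/, so it lowers to [o]. /meurumusorfunb/ → meorumusorfunb.
Rule 2 (nasal place assimilation): /n/ precedes the labial consonant /b/, so it assimilates in place to [m]. /meorumusorfunb/ → meorumusorfumb.
Rule 3 (intervocalic voicing): /s/ is a voiceless obstruent between vowels /u/ and /o/, so it voices to [z]. /meorumusorfumb/ → meorumuzorfumb.

meorumuzorfumb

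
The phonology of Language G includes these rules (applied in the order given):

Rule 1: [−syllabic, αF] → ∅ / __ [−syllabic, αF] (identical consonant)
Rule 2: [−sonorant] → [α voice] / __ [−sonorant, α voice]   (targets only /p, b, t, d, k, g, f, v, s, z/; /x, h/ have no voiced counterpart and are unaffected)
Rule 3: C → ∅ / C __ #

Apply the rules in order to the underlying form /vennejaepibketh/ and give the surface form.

Rule 1 (degemination): /nn/ is a geminate; the first /n/ deletes. /vennejaepibketh/ → venejaepibketh.
Rule 2 (regressive voicing assimilation): /b/ precedes the voiceless obstruent /k/, so it devoices to [p] by assimilation. /venejaepibketh/ → venejaepipketh.
Rule 3 (final cluster simplification): /h/ is the second consonant of a word-final cluster /th/, so it deletes. /venejaepipketh/ → venejaepipket.

venejaepipket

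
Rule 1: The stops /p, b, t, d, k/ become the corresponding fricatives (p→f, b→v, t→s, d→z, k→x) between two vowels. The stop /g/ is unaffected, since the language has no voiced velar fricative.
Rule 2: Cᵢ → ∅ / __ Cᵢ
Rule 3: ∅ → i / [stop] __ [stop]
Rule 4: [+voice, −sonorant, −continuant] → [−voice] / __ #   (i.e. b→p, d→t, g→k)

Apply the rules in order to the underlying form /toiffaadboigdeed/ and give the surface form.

Rule 1 (intervocalic spirantization): no segment meets the environment; /toiffaadboigdeed/ is unchanged.
Rule 2 (degemination): /ff/ is a geminate; the first /f/ deletes. /toiffaadboigdeed/ → toifaadboigdeed.
Rule 3 (stop-cluster i-epenthesis): /d/ and /b/ form a stop–stop cluster, so [i] is inserted between them. /g/ and /d/ form a stop–stop cluster, so [i] is inserted between them. /toifaadboigdeed/ → toifaadiboigideed.
Rule 4 (final devoicing): /d/ is a voiced stop in word-final position, so it devoices to [t]. /toifaadiboigideed/ → toifaadiboigideet.

toifaadiboigideet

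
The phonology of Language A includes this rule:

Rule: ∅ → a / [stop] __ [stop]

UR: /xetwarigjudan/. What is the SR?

xetwarigjudan

No segment of /xetwarigjudan/ meets the structural description of the rule, so the form surfaces unchanged.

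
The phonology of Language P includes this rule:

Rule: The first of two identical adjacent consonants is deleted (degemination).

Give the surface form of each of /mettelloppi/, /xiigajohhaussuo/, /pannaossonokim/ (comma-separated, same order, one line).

metelopi, xiigajohausuo, panaosonokim

/mettelloppi/: /tt/ is a geminate; the first /t/ deletes. /ll/ is a geminate; the first /l/ deletes. /pp/ is a geminate; the first /p/ deletes. → [metelopi].
/xiigajohhaussuo/: /hh/ is a geminate; the first /h/ deletes. /ss/ is a geminate; the first /s/ deletes. → [xiigajohausuo].
/pannaossonokim/: /nn/ is a geminate; the first /n/ deletes. /ss/ is a geminate; the first /s/ deletes. → [panaosonokim].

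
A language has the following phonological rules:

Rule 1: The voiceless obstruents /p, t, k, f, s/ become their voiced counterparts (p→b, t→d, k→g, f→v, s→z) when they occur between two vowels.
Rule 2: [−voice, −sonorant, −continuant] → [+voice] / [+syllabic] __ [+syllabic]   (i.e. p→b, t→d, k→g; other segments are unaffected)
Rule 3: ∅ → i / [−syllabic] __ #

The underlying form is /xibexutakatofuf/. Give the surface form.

Rule 1 (intervocalic voicing): /t/ is a voiceless obstruent between vowels /u/ and /a/, so it voices to [d]. /k/ is a voiceless obstruent between vowels /a/ and /a/, so it voices to [g]. /t/ is a voiceless obstruent between vowels /a/ and /o/, so it voices to [d]. /f/ is a voiceless obstruent between vowels /o/ and /u/, so it voices to [v]. /xibexutakatofuf/ → xibexudagadovuf.
Rule 2 (intervocalic voicing): no segment meets the environment; /xibexudagadovuf/ is unchanged.
Rule 3 (final i-epenthesis): the form ends in the consonant /f/, so [i] is inserted word-finally. /xibexudagadovuf/ → xibexudagadovufi.

xibexudagadovufi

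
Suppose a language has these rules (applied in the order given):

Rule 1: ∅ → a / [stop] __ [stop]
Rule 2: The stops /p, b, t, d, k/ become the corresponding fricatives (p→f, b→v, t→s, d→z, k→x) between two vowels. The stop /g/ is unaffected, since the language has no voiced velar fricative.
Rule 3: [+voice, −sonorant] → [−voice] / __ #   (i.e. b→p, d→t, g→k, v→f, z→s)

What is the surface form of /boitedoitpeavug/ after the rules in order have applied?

Rule 1 (stop-cluster a-epenthesis): /t/ and /p/ form a stop–stop cluster, so [a] is inserted between them. /boitedoitpeavug/ → boitedoitapeavug.
Rule 2 (intervocalic spirantization): /t/ is a stop between vowels /i/ and /e/, so it spirantizes to the fricative [s]. /d/ is a stop between vowels /e/ and /o/, so it spirantizes to the fricative [z]. /t/ is a stop between vowels /i/ and /a/, so it spirantizes to the fricative [s]. /p/ is a stop between vowels /a/ and /e/, so it spirantizes to the fricative [f]. /boitedoitapeavug/ → boisezoisafeavug.
Rule 3 (final devoicing): /g/ is a voiced obstruent in word-final position, so it devoices to [k]. /boisezoisafeavug/ → boisezoisafeavuk.

boisezoisafeavuk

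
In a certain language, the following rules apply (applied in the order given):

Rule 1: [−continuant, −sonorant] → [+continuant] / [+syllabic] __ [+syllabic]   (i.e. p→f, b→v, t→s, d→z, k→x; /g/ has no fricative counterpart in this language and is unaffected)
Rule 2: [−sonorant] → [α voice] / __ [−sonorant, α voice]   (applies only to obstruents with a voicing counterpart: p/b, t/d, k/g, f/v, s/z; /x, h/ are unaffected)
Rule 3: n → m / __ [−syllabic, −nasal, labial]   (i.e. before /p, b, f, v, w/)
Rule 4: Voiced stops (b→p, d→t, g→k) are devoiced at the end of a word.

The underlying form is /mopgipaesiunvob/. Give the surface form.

Rule 1 (intervocalic spirantization): /p/ is a stop between vowels /i/ and /a/, so it spirantizes to the fricative [f]. /mopgipaesiunvob/ → mopgifaesiunvob.
Rule 2 (regressive voicing assimilation): /p/ precedes the voiced obstruent /g/, so it voices to [b] by assimilation. /mopgifaesiunvob/ → mobgifaesiunvob.
Rule 3 (nasal place assimilation): /n/ precedes the labial consonant /v/, so it assimilates in place to [m]. /mobgifaesiunvob/ → mobgifaesiumvob.
Rule 4 (final devoicing): /b/ is a voiced stop in word-final position, so it devoices to [p]. /mobgifaesiumvob/ → mobgifaesiumvop.

mobgifaesiumvop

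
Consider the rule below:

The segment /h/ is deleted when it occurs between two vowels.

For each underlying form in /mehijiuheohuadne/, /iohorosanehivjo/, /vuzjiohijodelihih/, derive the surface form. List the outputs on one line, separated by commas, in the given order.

/mehijiuheohuadne/: /h/ occurs between vowels /e/ and /i/, so it deletes. /h/ occurs between vowels /u/ and /e/, so it deletes. /h/ occurs between vowels /o/ and /u/, so it deletes. → [meijiueouadne].
/iohorosanehivjo/: /h/ occurs between vowels /o/ and /o/, so it deletes. /h/ occurs between vowels /e/ and /i/, so it deletes. → [ioorosaneivjo].
/vuzjiohijodelihih/: /h/ occurs between vowels /o/ and /i/, so it deletes. /h/ occurs between vowels /i/ and /i/, so it deletes. → [vuzjioijodeliih].

meijiueouadne, ioorosaneivjo, vuzjioijodeliih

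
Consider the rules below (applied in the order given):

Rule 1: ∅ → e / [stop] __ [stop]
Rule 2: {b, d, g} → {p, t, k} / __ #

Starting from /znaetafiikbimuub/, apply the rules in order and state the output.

Rule 1 (stop-cluster e-epenthesis): /k/ and /b/ form a stop–stop cluster, so [e] is inserted between them. /znaetafiikbimuub/ → znaetafiikebimuub.
Rule 2 (final devoicing): /b/ is a voiced stop in word-final position, so it devoices to [p]. /znaetafiikebimuub/ → znaetafiikebimuup.

znaetafiikebimuup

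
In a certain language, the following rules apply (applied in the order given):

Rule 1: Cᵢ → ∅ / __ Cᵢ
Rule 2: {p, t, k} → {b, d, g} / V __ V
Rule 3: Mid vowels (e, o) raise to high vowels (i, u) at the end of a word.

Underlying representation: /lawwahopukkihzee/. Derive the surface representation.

lawahobugihzei

Rule 1 (degemination): /ww/ is a geminate; the first /w/ deletes. /kk/ is a geminate; the first /k/ deletes. /lawwahopukkihzee/ → lawahopukihzee.
Rule 2 (intervocalic voicing): /p/ is a voiceless stop between vowels /o/ and /u/, so it voices to [b]. /k/ is a voiceless stop between vowels /u/ and /i/, so it voices to [g]. /lawahopukihzee/ → lawahobugihzee.
Rule 3 (final vowel raising): /e/ is a mid vowel in word-final position, so it raises to [i]. /lawahobugihzee/ → lawahobugihzei.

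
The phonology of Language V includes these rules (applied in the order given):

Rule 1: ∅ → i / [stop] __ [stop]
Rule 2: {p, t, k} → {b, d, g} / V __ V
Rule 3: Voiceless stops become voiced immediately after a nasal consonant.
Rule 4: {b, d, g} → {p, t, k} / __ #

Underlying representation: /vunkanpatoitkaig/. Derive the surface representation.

Rule 1 (stop-cluster i-epenthesis): /t/ and /k/ form a stop–stop cluster, so [i] is inserted between them. /vunkanpatoitkaig/ → vunkanpatoitikaig.
Rule 2 (intervocalic voicing): /t/ is a voiceless stop between vowels /a/ and /o/, so it voices to [d]. /t/ is a voiceless stop between vowels /i/ and /i/, so it voices to [d]. /k/ is a voiceless stop between vowels /i/ and /a/, so it voices to [g]. /vunkanpatoitikaig/ → vunkanpadoidigaig.
Rule 3 (post-nasal voicing): /k/ is a voiceless stop immediately after the nasal /n/, so it voices to [g]. /p/ is a voiceless stop immediately after the nasal /n/, so it voices to [b]. /vunkanpadoidigaig/ → vunganbadoidigaig.
Rule 4 (final devoicing): /g/ is a voiced stop in word-final position, so it devoices to [k]. /vunganbadoidigaig/ → vunganbadoidigaik.

vunganbadoidigaik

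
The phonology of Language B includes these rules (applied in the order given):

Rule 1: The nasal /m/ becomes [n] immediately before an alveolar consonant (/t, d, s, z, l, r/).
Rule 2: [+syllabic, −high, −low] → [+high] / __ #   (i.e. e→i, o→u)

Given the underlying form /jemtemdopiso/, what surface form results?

jentendopisu

Rule 1 (nasal place assimilation): /m/ precedes the alveolar consonant /t/, so it assimilates in place to [n]. /m/ precedes the alveolar consonant /d/, so it assimilates in place to [n]. /jemtemdopiso/ → jentendopiso.
Rule 2 (final vowel raising): /o/ is a mid vowel in word-final position, so it raises to [u]. /jentendopiso/ → jentendopisu.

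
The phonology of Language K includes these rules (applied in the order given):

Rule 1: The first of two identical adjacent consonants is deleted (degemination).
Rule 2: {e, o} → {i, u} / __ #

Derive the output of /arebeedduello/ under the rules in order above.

arebeeduelu

Rule 1 (degemination): /dd/ is a geminate; the first /d/ deletes. /ll/ is a geminate; the first /l/ deletes. /arebeedduello/ → arebeeduelo.
Rule 2 (final vowel raising): /o/ is a mid vowel in word-final position, so it raises to [u]. /arebeeduelo/ → arebeeduelu.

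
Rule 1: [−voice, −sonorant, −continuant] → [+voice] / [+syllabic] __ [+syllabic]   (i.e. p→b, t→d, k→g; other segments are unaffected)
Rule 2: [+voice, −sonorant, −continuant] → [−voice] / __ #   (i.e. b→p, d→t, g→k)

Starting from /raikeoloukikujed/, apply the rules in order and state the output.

raigeolougigujet

Rule 1 (intervocalic voicing): /k/ is a voiceless stop between vowels /i/ and /e/, so it voices to [g]. /k/ is a voiceless stop between vowels /u/ and /i/, so it voices to [g]. /k/ is a voiceless stop between vowels /i/ and /u/, so it voices to [g]. /raikeoloukikujed/ → raigeolougigujed.
Rule 2 (final devoicing): /d/ is a voiced stop in word-final position, so it devoices to [t]. /raigeolougigujed/ → raigeolougigujet.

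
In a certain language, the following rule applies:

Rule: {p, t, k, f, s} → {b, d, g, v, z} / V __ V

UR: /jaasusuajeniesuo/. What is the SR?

/s/ is a voiceless obstruent between vowels /a/ and /u/, so it voices to [z].
/s/ is a voiceless obstruent between vowels /u/ and /u/, so it voices to [z].
/s/ is a voiceless obstruent between vowels /e/ and /u/, so it voices to [z].
Surface form: [jaazuzuajeniezuo].

jaazuzuajeniezuo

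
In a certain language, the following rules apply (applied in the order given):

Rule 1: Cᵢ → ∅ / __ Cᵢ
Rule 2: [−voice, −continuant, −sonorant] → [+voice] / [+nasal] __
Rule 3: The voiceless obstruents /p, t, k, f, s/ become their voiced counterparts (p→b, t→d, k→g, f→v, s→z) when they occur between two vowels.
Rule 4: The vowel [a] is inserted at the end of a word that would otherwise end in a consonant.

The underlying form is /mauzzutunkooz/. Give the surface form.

Rule 1 (degemination): /zz/ is a geminate; the first /z/ deletes. /mauzzutunkooz/ → mauzutunkooz.
Rule 2 (post-nasal voicing): /k/ is a voiceless stop immediately after the nasal /n/, so it voices to [g]. /mauzutunkooz/ → mauzutungooz.
Rule 3 (intervocalic voicing): /t/ is a voiceless obstruent between vowels /u/ and /u/, so it voices to [d]. /mauzutungooz/ → mauzudungooz.
Rule 4 (final a-epenthesis): the form ends in the consonant /z/, so [a] is inserted word-finally. /mauzudungooz/ → mauzudungooza.

mauzudungooza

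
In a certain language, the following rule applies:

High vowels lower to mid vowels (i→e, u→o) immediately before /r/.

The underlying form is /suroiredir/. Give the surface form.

soroereder

/u/ is a high vowel immediately before /r/, so it lowers to [o].
/i/ is a high vowel immediately before /r/, so it lowers to [e].
/i/ is a high vowel immediately before /r/, so it lowers to [e].
Surface form: [soroereder].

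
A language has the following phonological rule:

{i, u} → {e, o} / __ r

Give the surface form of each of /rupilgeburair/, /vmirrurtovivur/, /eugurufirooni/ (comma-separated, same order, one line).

/rupilgeburair/: /u/ is a high vowel immediately before /r/, so it lowers to [o]. /i/ is a high vowel immediately before /r/, so it lowers to [e]. → [rupilgeboraer].
/vmirrurtovivur/: /i/ is a high vowel immediately before /r/, so it lowers to [e]. /u/ is a high vowel immediately before /r/, so it lowers to [o]. /u/ is a high vowel immediately before /r/, so it lowers to [o]. → [vmerrortovivor].
/eugurufirooni/: /u/ is a high vowel immediately before /r/, so it lowers to [o]. /i/ is a high vowel immediately before /r/, so it lowers to [e]. → [eugoruferooni].

rupilgeboraer, vmerrortovivor, eugoruferooni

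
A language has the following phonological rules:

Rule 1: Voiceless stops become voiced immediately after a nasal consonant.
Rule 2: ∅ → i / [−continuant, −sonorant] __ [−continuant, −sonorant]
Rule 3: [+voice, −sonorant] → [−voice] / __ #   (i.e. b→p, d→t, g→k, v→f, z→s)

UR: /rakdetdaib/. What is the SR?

rakidetidaip

Rule 1 (post-nasal voicing): no segment meets the environment; /rakdetdaib/ is unchanged.
Rule 2 (stop-cluster i-epenthesis): /k/ and /d/ form a stop–stop cluster, so [i] is inserted between them. /t/ and /d/ form a stop–stop cluster, so [i] is inserted between them. /rakdetdaib/ → rakidetidaib.
Rule 3 (final devoicing): /b/ is a voiced obstruent in word-final position, so it devoices to [p]. /rakidetidaib/ → rakidetidaip.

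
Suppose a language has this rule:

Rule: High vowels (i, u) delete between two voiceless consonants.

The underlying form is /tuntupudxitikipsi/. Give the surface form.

tuntpudxtkpsi

/u/ is a high vowel flanked by voiceless consonants /t/ and /p/, so it deletes.
/i/ is a high vowel flanked by voiceless consonants /x/ and /t/, so it deletes.
/i/ is a high vowel flanked by voiceless consonants /t/ and /k/, so it deletes.
/i/ is a high vowel flanked by voiceless consonants /k/ and /p/, so it deletes.
The other instances of /u/, /i/ do not occur in the required environment and remain unchanged.
Surface form: [tuntpudxtkpsi].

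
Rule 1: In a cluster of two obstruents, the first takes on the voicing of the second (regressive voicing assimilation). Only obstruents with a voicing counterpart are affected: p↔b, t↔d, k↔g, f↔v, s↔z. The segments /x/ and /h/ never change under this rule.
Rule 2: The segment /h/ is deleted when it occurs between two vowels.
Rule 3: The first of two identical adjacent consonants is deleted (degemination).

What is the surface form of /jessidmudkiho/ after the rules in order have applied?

jesidmutkio

Rule 1 (regressive voicing assimilation): /d/ precedes the voiceless obstruent /k/, so it devoices to [t] by assimilation. /jessidmudkiho/ → jessidmutkiho.
Rule 2 (intervocalic h-deletion): /h/ occurs between vowels /i/ and /o/, so it deletes. /jessidmutkiho/ → jessidmutkio.
Rule 3 (degemination): /ss/ is a geminate; the first /s/ deletes. /jessidmutkio/ → jesidmutkio.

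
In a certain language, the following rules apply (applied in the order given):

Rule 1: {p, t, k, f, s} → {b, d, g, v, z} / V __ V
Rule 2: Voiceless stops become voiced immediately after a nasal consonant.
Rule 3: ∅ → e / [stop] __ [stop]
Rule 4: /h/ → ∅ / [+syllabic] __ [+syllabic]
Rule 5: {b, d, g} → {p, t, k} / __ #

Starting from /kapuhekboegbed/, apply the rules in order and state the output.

kabuekeboegebet

Rule 1 (intervocalic voicing): /p/ is a voiceless obstruent between vowels /a/ and /u/, so it voices to [b]. /kapuhekboegbed/ → kabuhekboegbed.
Rule 2 (post-nasal voicing): no segment meets the environment; /kabuhekboegbed/ is unchanged.
Rule 3 (stop-cluster e-epenthesis): /k/ and /b/ form a stop–stop cluster, so [e] is inserted between them. /g/ and /b/ form a stop–stop cluster, so [e] is inserted between them. /kabuhekboegbed/ → kabuhekeboegebed.
Rule 4 (intervocalic h-deletion): /h/ occurs between vowels /u/ and /e/, so it deletes. /kabuhekeboegebed/ → kabuekeboegebed.
Rule 5 (final devoicing): /d/ is a voiced stop in word-final position, so it devoices to [t]. /kabuekeboegebed/ → kabuekeboegebet.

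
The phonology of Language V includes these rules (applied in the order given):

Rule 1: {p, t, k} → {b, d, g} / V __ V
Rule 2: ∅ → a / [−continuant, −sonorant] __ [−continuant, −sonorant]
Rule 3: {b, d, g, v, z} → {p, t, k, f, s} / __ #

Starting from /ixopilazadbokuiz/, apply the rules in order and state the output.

ixobilazadaboguis

Rule 1 (intervocalic voicing): /p/ is a voiceless stop between vowels /o/ and /i/, so it voices to [b]. /k/ is a voiceless stop between vowels /o/ and /u/, so it voices to [g]. /ixopilazadbokuiz/ → ixobilazadboguiz.
Rule 2 (stop-cluster a-epenthesis): /d/ and /b/ form a stop–stop cluster, so [a] is inserted between them. /ixobilazadboguiz/ → ixobilazadaboguiz.
Rule 3 (final devoicing): /z/ is a voiced obstruent in word-final position, so it devoices to [s]. /ixobilazadaboguiz/ → ixobilazadaboguis.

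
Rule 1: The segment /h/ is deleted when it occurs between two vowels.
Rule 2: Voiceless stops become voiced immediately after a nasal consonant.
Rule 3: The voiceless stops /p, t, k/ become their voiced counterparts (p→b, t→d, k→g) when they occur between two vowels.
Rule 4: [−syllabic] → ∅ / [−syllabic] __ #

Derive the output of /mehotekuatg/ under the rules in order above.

Rule 1 (intervocalic h-deletion): /h/ occurs between vowels /e/ and /o/, so it deletes. /mehotekuatg/ → meotekuatg.
Rule 2 (post-nasal voicing): no segment meets the environment; /meotekuatg/ is unchanged.
Rule 3 (intervocalic voicing): /t/ is a voiceless stop between vowels /o/ and /e/, so it voices to [d]. /k/ is a voiceless stop between vowels /e/ and /u/, so it voices to [g]. /meotekuatg/ → meodeguatg.
Rule 4 (final cluster simplification): /g/ is the second consonant of a word-final cluster /tg/, so it deletes. /meodeguatg/ → meodeguat.

meodeguat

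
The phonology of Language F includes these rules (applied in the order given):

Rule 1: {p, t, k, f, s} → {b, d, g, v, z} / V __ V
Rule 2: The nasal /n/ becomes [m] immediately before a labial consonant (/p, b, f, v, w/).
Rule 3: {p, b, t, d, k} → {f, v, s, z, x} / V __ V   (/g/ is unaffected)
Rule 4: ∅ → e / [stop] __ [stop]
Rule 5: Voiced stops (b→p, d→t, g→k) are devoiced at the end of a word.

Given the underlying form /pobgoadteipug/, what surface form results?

Rule 1 (intervocalic voicing): /p/ is a voiceless obstruent between vowels /i/ and /u/, so it voices to [b]. /pobgoadteipug/ → pobgoadteibug.
Rule 2 (nasal place assimilation): no segment meets the environment; /pobgoadteibug/ is unchanged.
Rule 3 (intervocalic spirantization): /b/ is a stop between vowels /i/ and /u/, so it spirantizes to the fricative [v]. /pobgoadteibug/ → pobgoadteivug.
Rule 4 (stop-cluster e-epenthesis): /b/ and /g/ form a stop–stop cluster, so [e] is inserted between them. /d/ and /t/ form a stop–stop cluster, so [e] is inserted between them. /pobgoadteivug/ → pobegoadeteivug.
Rule 5 (final devoicing): /g/ is a voiced stop in word-final position, so it devoices to [k]. /pobegoadeteivug/ → pobegoadeteivuk.

pobegoadeteivuk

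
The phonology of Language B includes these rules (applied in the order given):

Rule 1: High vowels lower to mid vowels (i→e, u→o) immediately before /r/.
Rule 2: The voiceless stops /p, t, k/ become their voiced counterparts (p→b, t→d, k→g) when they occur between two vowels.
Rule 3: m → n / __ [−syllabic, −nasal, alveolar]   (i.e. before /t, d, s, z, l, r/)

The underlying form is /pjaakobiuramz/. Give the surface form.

pjaagobioranz

Rule 1 (pre-rhotic lowering): /u/ is a high vowel immediately before /r/, so it lowers to [o]. /pjaakobiuramz/ → pjaakobioramz.
Rule 2 (intervocalic voicing): /k/ is a voiceless stop between vowels /a/ and /o/, so it voices to [g]. /pjaakobioramz/ → pjaagobioramz.
Rule 3 (nasal place assimilation): /m/ precedes the alveolar consonant /z/, so it assimilates in place to [n]. /pjaagobioramz/ → pjaagobioranz.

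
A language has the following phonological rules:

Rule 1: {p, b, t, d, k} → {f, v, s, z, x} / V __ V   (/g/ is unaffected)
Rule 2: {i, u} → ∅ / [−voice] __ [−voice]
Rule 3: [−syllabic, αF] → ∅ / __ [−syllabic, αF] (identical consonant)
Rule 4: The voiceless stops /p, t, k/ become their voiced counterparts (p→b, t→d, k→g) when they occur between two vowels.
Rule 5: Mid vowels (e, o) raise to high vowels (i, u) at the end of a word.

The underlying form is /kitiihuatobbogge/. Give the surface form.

Rule 1 (intervocalic spirantization): /t/ is a stop between vowels /i/ and /i/, so it spirantizes to the fricative [s]. /t/ is a stop between vowels /a/ and /o/, so it spirantizes to the fricative [s]. /kitiihuatobbogge/ → kisiihuasobbogge.
Rule 2 (high vowel syncope): /i/ is a high vowel flanked by voiceless consonants /k/ and /s/, so it deletes. /kisiihuasobbogge/ → ksiihuasobbogge.
Rule 3 (degemination): /bb/ is a geminate; the first /b/ deletes. /gg/ is a geminate; the first /g/ deletes. /ksiihuasobbogge/ → ksiihuasoboge.
Rule 4 (intervocalic voicing): no segment meets the environment; /ksiihuasoboge/ is unchanged.
Rule 5 (final vowel raising): /e/ is a mid vowel in word-final position, so it raises to [i]. /ksiihuasoboge/ → ksiihuasobogi.

ksiihuasobogi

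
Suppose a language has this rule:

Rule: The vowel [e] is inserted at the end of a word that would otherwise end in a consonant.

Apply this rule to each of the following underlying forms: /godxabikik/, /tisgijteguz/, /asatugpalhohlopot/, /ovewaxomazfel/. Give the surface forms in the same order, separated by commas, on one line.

godxabikike, tisgijteguze, asatugpalhohlopote, ovewaxomazfele

/godxabikik/: the form ends in the consonant /k/, so [e] is inserted word-finally. → [godxabikike].
/tisgijteguz/: the form ends in the consonant /z/, so [e] is inserted word-finally. → [tisgijteguze].
/asatugpalhohlopot/: the form ends in the consonant /t/, so [e] is inserted word-finally. → [asatugpalhohlopote].
/ovewaxomazfel/: the form ends in the consonant /l/, so [e] is inserted word-finally. → [ovewaxomazfele].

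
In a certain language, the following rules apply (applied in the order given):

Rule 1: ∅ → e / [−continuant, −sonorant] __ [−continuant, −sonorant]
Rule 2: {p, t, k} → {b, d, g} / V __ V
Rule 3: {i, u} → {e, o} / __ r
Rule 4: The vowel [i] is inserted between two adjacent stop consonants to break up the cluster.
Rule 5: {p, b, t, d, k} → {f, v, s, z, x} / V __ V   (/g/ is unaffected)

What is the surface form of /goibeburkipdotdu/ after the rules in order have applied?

goivevorkivezozezu

Rule 1 (stop-cluster e-epenthesis): /p/ and /d/ form a stop–stop cluster, so [e] is inserted between them. /t/ and /d/ form a stop–stop cluster, so [e] is inserted between them. /goibeburkipdotdu/ → goibeburkipedotedu.
Rule 2 (intervocalic voicing): /p/ is a voiceless stop between vowels /i/ and /e/, so it voices to [b]. /t/ is a voiceless stop between vowels /o/ and /e/, so it voices to [d]. /goibeburkipedotedu/ → goibeburkibedodedu.
Rule 3 (pre-rhotic lowering): /u/ is a high vowel immediately before /r/, so it lowers to [o]. /goibeburkibedodedu/ → goibeborkibedodedu.
Rule 4 (stop-cluster i-epenthesis): no segment meets the environment; /goibeborkibedodedu/ is unchanged.
Rule 5 (intervocalic spirantization): /b/ is a stop between vowels /i/ and /e/, so it spirantizes to the fricative [v]. /b/ is a stop between vowels /e/ and /o/, so it spirantizes to the fricative [v]. /b/ is a stop between vowels /i/ and /e/, so it spirantizes to the fricative [v]. /d/ is a stop between vowels /e/ and /o/, so it spirantizes to the fricative [z]. /d/ is a stop between vowels /o/ and /e/, so it spirantizes to the fricative [z]. /d/ is a stop between vowels /e/ and /u/, so it spirantizes to the fricative [z]. /goibeborkibedodedu/ → goivevorkivezozezu.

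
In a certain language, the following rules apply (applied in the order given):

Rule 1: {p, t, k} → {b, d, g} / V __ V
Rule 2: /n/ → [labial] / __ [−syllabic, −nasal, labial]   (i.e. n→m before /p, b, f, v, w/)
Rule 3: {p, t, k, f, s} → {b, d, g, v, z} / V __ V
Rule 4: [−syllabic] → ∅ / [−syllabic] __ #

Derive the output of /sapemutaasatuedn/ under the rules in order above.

sabemudaazadued

Rule 1 (intervocalic voicing): /p/ is a voiceless stop between vowels /a/ and /e/, so it voices to [b]. /t/ is a voiceless stop between vowels /u/ and /a/, so it voices to [d]. /t/ is a voiceless stop between vowels /a/ and /u/, so it voices to [d]. /sapemutaasatuedn/ → sabemudaasaduedn.
Rule 2 (nasal place assimilation): no segment meets the environment; /sabemudaasaduedn/ is unchanged.
Rule 3 (intervocalic voicing): /s/ is a voiceless obstruent between vowels /a/ and /a/, so it voices to [z]. /sabemudaasaduedn/ → sabemudaazaduedn.
Rule 4 (final cluster simplification): /n/ is the second consonant of a word-final cluster /dn/, so it deletes. /sabemudaazaduedn/ → sabemudaazadued.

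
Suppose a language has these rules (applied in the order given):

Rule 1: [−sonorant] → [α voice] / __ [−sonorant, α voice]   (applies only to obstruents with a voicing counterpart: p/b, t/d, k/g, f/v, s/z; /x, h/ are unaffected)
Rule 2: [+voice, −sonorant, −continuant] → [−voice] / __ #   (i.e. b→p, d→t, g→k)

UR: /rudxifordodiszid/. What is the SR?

rutxifordodizzit

Rule 1 (regressive voicing assimilation): /d/ precedes the voiceless obstruent /x/, so it devoices to [t] by assimilation. /s/ precedes the voiced obstruent /z/, so it voices to [z] by assimilation. /rudxifordodiszid/ → rutxifordodizzid.
Rule 2 (final devoicing): /d/ is a voiced stop in word-final position, so it devoices to [t]. /rutxifordodizzid/ → rutxifordodizzit.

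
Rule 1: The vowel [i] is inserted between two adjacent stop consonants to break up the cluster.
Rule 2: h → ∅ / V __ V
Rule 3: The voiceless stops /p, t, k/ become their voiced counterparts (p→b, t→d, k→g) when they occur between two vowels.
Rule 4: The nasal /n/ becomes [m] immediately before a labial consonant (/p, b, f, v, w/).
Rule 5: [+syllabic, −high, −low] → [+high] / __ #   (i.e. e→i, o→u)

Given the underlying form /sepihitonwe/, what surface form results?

Rule 1 (stop-cluster i-epenthesis): no segment meets the environment; /sepihitonwe/ is unchanged.
Rule 2 (intervocalic h-deletion): /h/ occurs between vowels /i/ and /i/, so it deletes. /sepihitonwe/ → sepiitonwe.
Rule 3 (intervocalic voicing): /p/ is a voiceless stop between vowels /e/ and /i/, so it voices to [b]. /t/ is a voiceless stop between vowels /i/ and /o/, so it voices to [d]. /sepiitonwe/ → sebiidonwe.
Rule 4 (nasal place assimilation): /n/ precedes the labial consonant /w/, so it assimilates in place to [m]. /sebiidonwe/ → sebiidomwe.
Rule 5 (final vowel raising): /e/ is a mid vowel in word-final position, so it raises to [i]. /sebiidomwe/ → sebiidomwi.

sebiidomwi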